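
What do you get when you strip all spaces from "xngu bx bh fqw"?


Input string: 'xngu bx bh fqw'
Operation: remove all spaces
Words: 'xngu', 'bx', 'bh', 'fqw'
Join without spaces: xngubxbhfqw


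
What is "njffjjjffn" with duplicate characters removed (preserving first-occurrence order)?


Input: 'njffjjjffn'
Operation: keep first occurrence of each character
Scan: s[0]='n' new -> keep; s[1]='j' new -> keep; s[2]='f' new -> keep; s[3]='f' seen -> skip; s[4]='j' seen -> skip; s[5]='j' seen -> skip; s[6]='j' seen -> skip; s[7]='f' seen -> skip; s[8]='f' seen -> skip; s[9]='n' seen -> skip
Result: njf


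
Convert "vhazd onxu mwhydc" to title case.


Input string: 'vhazd onxu mwhydc'
Operation: capitalize first letter of each word
Word transformations: 'vhazd'->'Vhazd', 'onxu'->'Onxu', 'mwhydc'->'Mwhydc'
Result: Vhazd Onxu Mwhydc


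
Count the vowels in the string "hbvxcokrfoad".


Input string: 'hbvxcokrfoad'
Operation: count vowels (a, e, i, o, u)
Scan: s[0]='h', s[1]='b', s[2]='v', s[3]='x', s[4]='c', s[5]='o' (vowel), s[6]='k', s[7]='r', s[8]='f', s[9]='o' (vowel), s[10]='a' (vowel), s[11]='d'
Vowels found: 3
Result: 3


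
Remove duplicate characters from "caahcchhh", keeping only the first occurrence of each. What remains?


Input: 'caahcchhh'
Operation: keep first occurrence of each character
Scan: s[0]='c' new -> keep; s[1]='a' new -> keep; s[2]='a' seen -> skip; s[3]='h' new -> keep; s[4]='c' seen -> skip; s[5]='c' seen -> skip; s[6]='h' seen -> skip; s[7]='h' seen -> skip; s[8]='h' seen -> skip
Result: cah


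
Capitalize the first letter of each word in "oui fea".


Input string: 'oui fea'
Operation: capitalize first letter of each word
Word transformations: 'oui'->'Oui', 'fea'->'Fea'
Result: Oui Fea


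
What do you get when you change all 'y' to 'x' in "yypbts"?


Input string: 'yypbts'
Operation: replace 'y' with 'x'
Positions of 'y': 0, 1
After replacement: xxpbts


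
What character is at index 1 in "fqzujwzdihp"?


Input string: 'fqzujwzdihp'
Operation: get character at index 1
Index mapping: s[0]='f', s[1]='q'
Result: 'q'


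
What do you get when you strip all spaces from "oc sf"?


Input string: 'oc sf'
Operation: remove all spaces
Words: 'oc', 'sf'
Join without spaces: ocsf


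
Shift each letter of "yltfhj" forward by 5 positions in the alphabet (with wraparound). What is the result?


Input: 'yltfhj', shift = 5
Operation: for each letter, (position + 5) mod 26
Mapping: 'y'(24+5=29, 29 mod 26=3)->'d', 'l'(11+5=16)->'q', 't'(19+5=24)->'y', 'f'(5+5=10)->'k', 'h'(7+5=12)->'m', 'j'(9+5=14)->'o'
Result: dqykmo


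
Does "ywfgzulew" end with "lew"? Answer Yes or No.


Input string: 'ywfgzulew'
Suffix to check: 'lew'
Last 3 characters of input: 'lew'
Match: True
Result: Yes


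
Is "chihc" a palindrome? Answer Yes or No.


Input string: 'chihc'
Reversed: 'chihc'
Compare pairs: s[0]='c' vs s[4]='c' (match), s[1]='h' vs s[3]='h' (match)
Palindrome: Yes


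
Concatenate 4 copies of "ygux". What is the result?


Input string: 'ygux'
Operation: repeat 4 times
Concatenation: 'ygux' + 'ygux' + 'ygux' + 'ygux'
Result: yguxyguxyguxygux


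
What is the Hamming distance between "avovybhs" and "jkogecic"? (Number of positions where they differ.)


String 1: 'avovybhs'
String 2: 'jkogecic'
Compare each position: pos 0: 'a'!='j', pos 1: 'v'!='k', pos 2: 'o'=='o', pos 3: 'v'!='g', pos 4: 'y'!='e', pos 5: 'b'!='c', pos 6: 'h'!='i', pos 7: 's'!='c'
Differing positions: 7
Hamming distance: 7


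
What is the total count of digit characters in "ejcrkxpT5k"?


Input string: 'ejcrkxpT5k'
Operation: count digit characters (0-9)
Scan: 'e', 'j', 'c', 'r', 'k', 'x', 'p', 'T', '5'(digit), 'k'
Digits found: 1
Result: 1


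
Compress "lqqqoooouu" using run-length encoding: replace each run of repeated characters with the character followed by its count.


Input: 'lqqqoooouu'
Operation: identify consecutive runs
Runs: 'l' -> l1, 'qqq' -> q3, 'oooo' -> o4, 'uu' -> u2
Encoded: l1q3o4u2


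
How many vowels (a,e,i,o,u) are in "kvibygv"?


Input string: 'kvibygv'
Operation: count vowels (a, e, i, o, u)
Scan: s[0]='k', s[1]='v', s[2]='i' (vowel), s[3]='b', s[4]='y', s[5]='g', s[6]='v'
Vowels found: 1
Result: 1


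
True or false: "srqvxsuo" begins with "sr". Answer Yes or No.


Input string: 'srqvxsuo'
Prefix to check: 'sr'
First 2 characters of input: 'sr'
Match: True
Result: Yes


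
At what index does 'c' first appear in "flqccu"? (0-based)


Input string: 'flqccu'
Target: 'c'
Scanning left to right: s[0]='f', s[1]='l', s[2]='q', s[3]='c'
First match at index: 3


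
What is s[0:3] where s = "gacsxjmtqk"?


Input string: 'gacsxjmtqk'
Operation: slice [0:3]
Extract characters: s[0]='g', s[1]='a', s[2]='c'
Result: gac


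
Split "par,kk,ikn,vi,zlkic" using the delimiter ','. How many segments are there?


Input string: 'par,kk,ikn,vi,zlkic'
Delimiter: ','
Split result: 'par', 'kk', 'ikn', 'vi', 'zlkic'
Number of parts: 5


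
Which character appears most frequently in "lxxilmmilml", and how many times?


Input: 'lxxilmmilml'
Operation: tally each character
Counts: 'i':2, 'l':4, 'm':3, 'x':2
Maximum: 'l' appears 4 times


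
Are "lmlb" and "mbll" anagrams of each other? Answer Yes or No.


String 1: 'lmlb' -> sorted: 'bllm'
String 2: 'mbll' -> sorted: 'bllm'
Compare sorted forms: 'bllm' == 'bllm'
Anagram: Yes


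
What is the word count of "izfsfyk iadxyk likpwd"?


Input string: 'izfsfyk iadxyk likpwd'
Operation: split by spaces
Words found: 'izfsfyk', 'iadxyk', 'likpwd'
Word count: 3


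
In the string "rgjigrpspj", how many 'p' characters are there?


Input string: 'rgjigrpspj'
Target character: 'p'
Scan each position: s[6]='p', s[8]='p'
Matches found at indices: 6, 8
Total: 2


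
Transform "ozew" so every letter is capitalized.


Input string: 'ozew'
Operation: convert each letter to uppercase
Mapping: 'o'->'O', 'z'->'Z', 'e'->'E', 'w'->'W'
Result: OZEW


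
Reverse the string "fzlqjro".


Input string: 'fzlqjro'
Operation: reverse character order
Original order: 'f' -> 'z' -> 'l' -> 'q' -> 'j' -> 'r' -> 'o'
Reversed order: 'o' -> 'r' -> 'j' -> 'q' -> 'l' -> 'z' -> 'f'
Result: orjqlzf


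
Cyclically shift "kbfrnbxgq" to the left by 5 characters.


Input: 'kbfrnbxgq', shift = 5
Operation: split at index 5 and swap parts
Front part s[0:5] = 'kbfrn'
Back part s[5:] = 'bxgq'
Rotated = back + front = 'bxgq' + 'kbfrn'
Result: bxgqkbfrn


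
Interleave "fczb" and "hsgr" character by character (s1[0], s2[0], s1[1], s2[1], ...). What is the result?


String 1: 'fczb'
String 2: 'hsgr'
Operation: alternate characters
Pairs: 'f'+'h', 'c'+'s', 'z'+'g', 'b'+'r'
Result: fhcszgbr


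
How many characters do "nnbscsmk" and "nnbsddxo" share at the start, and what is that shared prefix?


String 1: 'nnbscsmk'
String 2: 'nnbsddxo'
Compare position by position:
pos 0: 'n' vs 'n' match
pos 1: 'n' vs 'n' match
pos 2: 'b' vs 'b' match
pos 3: 's' vs 's' match
pos 4: 'c' vs 'd' differ -> stop
Longest common prefix: "nnbs" (length 4)


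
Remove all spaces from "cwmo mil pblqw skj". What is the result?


Input string: 'cwmo mil pblqw skj'
Operation: remove all spaces
Words: 'cwmo', 'mil', 'pblqw', 'skj'
Join without spaces: cwmomilpblqwskj


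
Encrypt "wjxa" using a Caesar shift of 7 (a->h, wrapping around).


Input: 'wjxa', shift = 7
Operation: for each letter, (position + 7) mod 26
Mapping: 'w'(22+7=29, 29 mod 26=3)->'d', 'j'(9+7=16)->'q', 'x'(23+7=30, 30 mod 26=4)->'e', 'a'(0+7=7)->'h'
Result: dqeh


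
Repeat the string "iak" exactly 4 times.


Input string: 'iak'
Operation: repeat 4 times
Concatenation: 'iak' + 'iak' + 'iak' + 'iak'
Result: iakiakiakiak


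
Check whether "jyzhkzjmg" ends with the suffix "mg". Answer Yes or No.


Input string: 'jyzhkzjmg'
Suffix to check: 'mg'
Last 2 characters of input: 'mg'
Match: True
Result: Yes


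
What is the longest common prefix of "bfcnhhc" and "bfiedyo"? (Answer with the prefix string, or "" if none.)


String 1: 'bfcnhhc'
String 2: 'bfiedyo'
Compare position by position:
pos 0: 'b' vs 'b' match
pos 1: 'f' vs 'f' match
pos 2: 'c' vs 'i' differ -> stop
Longest common prefix: "bf" (length 2)


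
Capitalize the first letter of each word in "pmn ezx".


Input string: 'pmn ezx'
Operation: capitalize first letter of each word
Word transformations: 'pmn'->'Pmn', 'ezx'->'Ezx'
Result: Pmn Ezx


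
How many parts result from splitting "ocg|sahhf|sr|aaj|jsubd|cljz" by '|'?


Input string: 'ocg|sahhf|sr|aaj|jsubd|cljz'
Delimiter: '|'
Split result: 'ocg', 'sahhf', 'sr', 'aaj', 'jsubd', 'cljz'
Number of parts: 6


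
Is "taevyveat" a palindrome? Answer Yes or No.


Input string: 'taevyveat'
Reversed: 'taevyveat'
Compare pairs: s[0]='t' vs s[8]='t' (match), s[1]='a' vs s[7]='a' (match), s[2]='e' vs s[6]='e' (match), s[3]='v' vs s[5]='v' (match)
Palindrome: Yes


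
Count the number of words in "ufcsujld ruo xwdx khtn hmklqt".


Input string: 'ufcsujld ruo xwdx khtn hmklqt'
Operation: split by spaces
Words found: 'ufcsujld', 'ruo', 'xwdx', 'khtn', 'hmklqt'
Word count: 5


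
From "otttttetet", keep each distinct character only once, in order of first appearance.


Input: 'otttttetet'
Operation: keep first occurrence of each character
Scan: s[0]='o' new -> keep; s[1]='t' new -> keep; s[2]='t' seen -> skip; s[3]='t' seen -> skip; s[4]='t' seen -> skip; s[5]='t' seen -> skip; s[6]='e' new -> keep; s[7]='t' seen -> skip; s[8]='e' seen -> skip; s[9]='t' seen -> skip
Result: ote


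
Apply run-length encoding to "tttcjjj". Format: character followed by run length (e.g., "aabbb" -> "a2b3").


Input: 'tttcjjj'
Operation: identify consecutive runs
Runs: 'ttt' -> t3, 'c' -> c1, 'jjj' -> j3
Encoded: t3c1j3


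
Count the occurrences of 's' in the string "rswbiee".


Input string: 'rswbiee'
Target character: 's'
Scan each position: s[1]='s'
Matches found at indices: 1
Total: 1


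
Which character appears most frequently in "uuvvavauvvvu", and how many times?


Input: 'uuvvavauvvvu'
Operation: tally each character
Counts: 'a':2, 'u':4, 'v':6
Maximum: 'v' appears 6 times


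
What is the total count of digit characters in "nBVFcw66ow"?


Input string: 'nBVFcw66ow'
Operation: count digit characters (0-9)
Scan: 'n', 'B', 'V', 'F', 'c', 'w', '6'(digit), '6'(digit), 'o', 'w'
Digits found: 2
Result: 2


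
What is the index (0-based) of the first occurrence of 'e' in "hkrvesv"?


Input string: 'hkrvesv'
Target: 'e'
Scanning left to right: s[0]='h', s[1]='k', s[2]='r', s[3]='v', s[4]='e'
First match at index: 4


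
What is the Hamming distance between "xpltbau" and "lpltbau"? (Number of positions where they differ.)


String 1: 'xpltbau'
String 2: 'lpltbau'
Compare each position: pos 0: 'x'!='l', pos 1: 'p'=='p', pos 2: 'l'=='l', pos 3: 't'=='t', pos 4: 'b'=='b', pos 5: 'a'=='a', pos 6: 'u'=='u'
Differing positions: 1
Hamming distance: 1


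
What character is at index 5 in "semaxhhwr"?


Input string: 'semaxhhwr'
Operation: get character at index 5
Index mapping: s[0]='s', s[1]='e', s[2]='m', s[3]='a', s[4]='x', s[5]='h'
Result: 'h'


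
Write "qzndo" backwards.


Input string: 'qzndo'
Operation: reverse character order
Original order: 'q' -> 'z' -> 'n' -> 'd' -> 'o'
Reversed order: 'o' -> 'd' -> 'n' -> 'z' -> 'q'
Result: odnzq


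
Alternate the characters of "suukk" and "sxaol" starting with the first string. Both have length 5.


String 1: 'suukk'
String 2: 'sxaol'
Operation: alternate characters
Pairs: 's'+'s', 'u'+'x', 'u'+'a', 'k'+'o', 'k'+'l'
Result: ssuxuakokl


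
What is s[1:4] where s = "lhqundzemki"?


Input string: 'lhqundzemki'
Operation: slice [1:4]
Extract characters: s[1]='h', s[2]='q', s[3]='u'
Result: hqu


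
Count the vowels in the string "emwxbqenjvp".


Input string: 'emwxbqenjvp'
Operation: count vowels (a, e, i, o, u)
Scan: s[0]='e' (vowel), s[1]='m', s[2]='w', s[3]='x', s[4]='b', s[5]='q', s[6]='e' (vowel), s[7]='n', s[8]='j', s[9]='v', s[10]='p'
Vowels found: 2
Result: 2


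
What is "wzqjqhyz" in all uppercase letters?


Input string: 'wzqjqhyz'
Operation: convert each letter to uppercase
Mapping: 'w'->'W', 'z'->'Z', 'q'->'Q', 'j'->'J', 'q'->'Q', 'h'->'H', 'y'->'Y', 'z'->'Z'
Result: WZQJQHYZ


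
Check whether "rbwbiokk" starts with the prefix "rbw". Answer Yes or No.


Input string: 'rbwbiokk'
Prefix to check: 'rbw'
First 3 characters of input: 'rbw'
Match: True
Result: Yes


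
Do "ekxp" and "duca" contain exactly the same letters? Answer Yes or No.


String 1: 'ekxp' -> sorted: 'ekpx'
String 2: 'duca' -> sorted: 'acdu'
Compare sorted forms: 'ekpx' != 'acdu'
Anagram: No


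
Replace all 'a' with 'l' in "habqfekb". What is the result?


Input string: 'habqfekb'
Operation: replace 'a' with 'l'
Positions of 'a': 1
After replacement: hlbqfekb


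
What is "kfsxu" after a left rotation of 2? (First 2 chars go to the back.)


Input: 'kfsxu', shift = 2
Operation: split at index 2 and swap parts
Front part s[0:2] = 'kf'
Back part s[2:] = 'sxu'
Rotated = back + front = 'sxu' + 'kf'
Result: sxukf


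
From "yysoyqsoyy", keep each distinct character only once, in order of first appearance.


Input: 'yysoyqsoyy'
Operation: keep first occurrence of each character
Scan: s[0]='y' new -> keep; s[1]='y' seen -> skip; s[2]='s' new -> keep; s[3]='o' new -> keep; s[4]='y' seen -> skip; s[5]='q' new -> keep; s[6]='s' seen -> skip; s[7]='o' seen -> skip; s[8]='y' seen -> skip; s[9]='y' seen -> skip
Result: ysoq


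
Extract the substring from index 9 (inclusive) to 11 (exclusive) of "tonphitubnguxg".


Input string: 'tonphitubnguxg'
Operation: slice [9:11]
Extract characters: s[9]='n', s[10]='g'
Result: ng


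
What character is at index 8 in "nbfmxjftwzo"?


Input string: 'nbfmxjftwzo'
Operation: get character at index 8
Index mapping: s[0]='n', s[1]='b', s[2]='f', s[3]='m', s[4]='x', s[5]='j', s[6]='f', s[7]='t', s[8]='w'
Result: 'w'


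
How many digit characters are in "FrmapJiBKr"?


Input string: 'FrmapJiBKr'
Operation: count digit characters (0-9)
Scan: 'F', 'r', 'm', 'a', 'p', 'J', 'i', 'B', 'K', 'r'
Digits found: 0
Result: 0


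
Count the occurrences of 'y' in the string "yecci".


Input string: 'yecci'
Target character: 'y'
Scan each position: s[0]='y'
Matches found at indices: 0
Total: 1


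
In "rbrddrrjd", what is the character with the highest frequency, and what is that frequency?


Input: 'rbrddrrjd'
Operation: tally each character
Counts: 'b':1, 'd':3, 'j':1, 'r':4
Maximum: 'r' appears 4 times


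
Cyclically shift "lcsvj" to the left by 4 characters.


Input: 'lcsvj', shift = 4
Operation: split at index 4 and swap parts
Front part s[0:4] = 'lcsv'
Back part s[4:] = 'j'
Rotated = back + front = 'j' + 'lcsv'
Result: jlcsv


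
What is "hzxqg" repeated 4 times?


Input string: 'hzxqg'
Operation: repeat 4 times
Concatenation: 'hzxqg' + 'hzxqg' + 'hzxqg' + 'hzxqg'
Result: hzxqghzxqghzxqghzxqg


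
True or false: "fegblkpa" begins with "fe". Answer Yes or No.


Input string: 'fegblkpa'
Prefix to check: 'fe'
First 2 characters of input: 'fe'
Match: True
Result: Yes


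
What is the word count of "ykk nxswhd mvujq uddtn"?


Input string: 'ykk nxswhd mvujq uddtn'
Operation: split by spaces
Words found: 'ykk', 'nxswhd', 'mvujq', 'uddtn'
Word count: 4


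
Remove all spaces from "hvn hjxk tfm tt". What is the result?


Input string: 'hvn hjxk tfm tt'
Operation: remove all spaces
Words: 'hvn', 'hjxk', 'tfm', 'tt'
Join without spaces: hvnhjxktfmtt


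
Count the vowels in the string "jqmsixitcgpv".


Input string: 'jqmsixitcgpv'
Operation: count vowels (a, e, i, o, u)
Scan: s[0]='j', s[1]='q', s[2]='m', s[3]='s', s[4]='i' (vowel), s[5]='x', s[6]='i' (vowel), s[7]='t', s[8]='c', s[9]='g', s[10]='p', s[11]='v'
Vowels found: 2
Result: 2


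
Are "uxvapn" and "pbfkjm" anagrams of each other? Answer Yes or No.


String 1: 'uxvapn' -> sorted: 'anpuvx'
String 2: 'pbfkjm' -> sorted: 'bfjkmp'
Compare sorted forms: 'anpuvx' != 'bfjkmp'
Anagram: No


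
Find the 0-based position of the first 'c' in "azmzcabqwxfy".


Input string: 'azmzcabqwxfy'
Target: 'c'
Scanning left to right: s[0]='a', s[1]='z', s[2]='m', s[3]='z', s[4]='c'
First match at index: 4


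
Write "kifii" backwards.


Input string: 'kifii'
Operation: reverse character order
Original order: 'k' -> 'i' -> 'f' -> 'i' -> 'i'
Reversed order: 'i' -> 'i' -> 'f' -> 'i' -> 'k'
Result: iifik


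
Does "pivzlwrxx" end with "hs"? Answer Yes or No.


Input string: 'pivzlwrxx'
Suffix to check: 'hs'
Last 2 characters of input: 'xx'
Match: False
Result: No


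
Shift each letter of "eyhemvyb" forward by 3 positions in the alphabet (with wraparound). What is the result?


Input: 'eyhemvyb', shift = 3
Operation: for each letter, (position + 3) mod 26
Mapping: 'e'(4+3=7)->'h', 'y'(24+3=27, 27 mod 26=1)->'b', 'h'(7+3=10)->'k', 'e'(4+3=7)->'h', 'm'(12+3=15)->'p', 'v'(21+3=24)->'y', 'y'(24+3=27, 27 mod 26=1)->'b', 'b'(1+3=4)->'e'
Result: hbkhpybe


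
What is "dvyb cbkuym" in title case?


Input string: 'dvyb cbkuym'
Operation: capitalize first letter of each word
Word transformations: 'dvyb'->'Dvyb', 'cbkuym'->'Cbkuym'
Result: Dvyb Cbkuym


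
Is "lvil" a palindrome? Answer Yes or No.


Input string: 'lvil'
Reversed: 'livl'
Compare pairs: s[0]='l' vs s[3]='l' (match), s[1]='v' vs s[2]='i' (mismatch)
Palindrome: No


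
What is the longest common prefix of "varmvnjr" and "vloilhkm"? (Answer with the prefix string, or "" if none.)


String 1: 'varmvnjr'
String 2: 'vloilhkm'
Compare position by position:
pos 0: 'v' vs 'v' match
pos 1: 'a' vs 'l' differ -> stop
Longest common prefix: "v" (length 1)


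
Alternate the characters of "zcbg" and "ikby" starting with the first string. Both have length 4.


String 1: 'zcbg'
String 2: 'ikby'
Operation: alternate characters
Pairs: 'z'+'i', 'c'+'k', 'b'+'b', 'g'+'y'
Result: zickbbgy


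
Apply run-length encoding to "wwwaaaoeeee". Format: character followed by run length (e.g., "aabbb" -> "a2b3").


Input: 'wwwaaaoeeee'
Operation: identify consecutive runs
Runs: 'www' -> w3, 'aaa' -> a3, 'o' -> o1, 'eeee' -> e4
Encoded: w3a3o1e4


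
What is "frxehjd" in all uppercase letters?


Input string: 'frxehjd'
Operation: convert each letter to uppercase
Mapping: 'f'->'F', 'r'->'R', 'x'->'X', 'e'->'E', 'h'->'H', 'j'->'J', 'd'->'D'
Result: FRXEHJD


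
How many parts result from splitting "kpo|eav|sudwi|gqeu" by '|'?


Input string: 'kpo|eav|sudwi|gqeu'
Delimiter: '|'
Split result: 'kpo', 'eav', 'sudwi', 'gqeu'
Number of parts: 4


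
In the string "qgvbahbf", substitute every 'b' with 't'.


Input string: 'qgvbahbf'
Operation: replace 'b' with 't'
Positions of 'b': 3, 6
After replacement: qgvtahtf


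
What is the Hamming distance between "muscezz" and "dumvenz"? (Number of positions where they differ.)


String 1: 'muscezz'
String 2: 'dumvenz'
Compare each position: pos 0: 'm'!='d', pos 1: 'u'=='u', pos 2: 's'!='m', pos 3: 'c'!='v', pos 4: 'e'=='e', pos 5: 'z'!='n', pos 6: 'z'=='z'
Differing positions: 4
Hamming distance: 4


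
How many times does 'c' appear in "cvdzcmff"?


Input string: 'cvdzcmff'
Target character: 'c'
Scan each position: s[0]='c', s[4]='c'
Matches found at indices: 0, 4
Total: 2


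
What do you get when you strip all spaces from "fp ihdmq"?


Input string: 'fp ihdmq'
Operation: remove all spaces
Words: 'fp', 'ihdmq'
Join without spaces: fpihdmq


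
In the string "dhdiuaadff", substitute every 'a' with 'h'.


Input string: 'dhdiuaadff'
Operation: replace 'a' with 'h'
Positions of 'a': 5, 6
After replacement: dhdiuhhdff


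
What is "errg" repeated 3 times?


Input string: 'errg'
Operation: repeat 3 times
Concatenation: 'errg' + 'errg' + 'errg'
Result: errgerrgerrg


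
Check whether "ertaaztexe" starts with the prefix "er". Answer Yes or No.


Input string: 'ertaaztexe'
Prefix to check: 'er'
First 2 characters of input: 'er'
Match: True
Result: Yes


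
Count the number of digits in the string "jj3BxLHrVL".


Input string: 'jj3BxLHrVL'
Operation: count digit characters (0-9)
Scan: 'j', 'j', '3'(digit), 'B', 'x', 'L', 'H', 'r', 'V', 'L'
Digits found: 1
Result: 1


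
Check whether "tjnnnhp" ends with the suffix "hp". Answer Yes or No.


Input string: 'tjnnnhp'
Suffix to check: 'hp'
Last 2 characters of input: 'hp'
Match: True
Result: Yes


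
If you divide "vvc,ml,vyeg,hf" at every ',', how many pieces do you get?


Input string: 'vvc,ml,vyeg,hf'
Delimiter: ','
Split result: 'vvc', 'ml', 'vyeg', 'hf'
Number of parts: 4


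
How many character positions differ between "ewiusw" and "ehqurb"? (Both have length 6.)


String 1: 'ewiusw'
String 2: 'ehqurb'
Compare each position: pos 0: 'e'=='e', pos 1: 'w'!='h', pos 2: 'i'!='q', pos 3: 'u'=='u', pos 4: 's'!='r', pos 5: 'w'!='b'
Differing positions: 4
Hamming distance: 4


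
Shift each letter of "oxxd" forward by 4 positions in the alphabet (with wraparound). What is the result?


Input: 'oxxd', shift = 4
Operation: for each letter, (position + 4) mod 26
Mapping: 'o'(14+4=18)->'s', 'x'(23+4=27, 27 mod 26=1)->'b', 'x'(23+4=27, 27 mod 26=1)->'b', 'd'(3+4=7)->'h'
Result: sbbh


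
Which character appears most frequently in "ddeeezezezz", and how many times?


Input: 'ddeeezezezz'
Operation: tally each character
Counts: 'd':2, 'e':5, 'z':4
Maximum: 'e' appears 5 times


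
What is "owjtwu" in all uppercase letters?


Input string: 'owjtwu'
Operation: convert each letter to uppercase
Mapping: 'o'->'O', 'w'->'W', 'j'->'J', 't'->'T', 'w'->'W', 'u'->'U'
Result: OWJTWU


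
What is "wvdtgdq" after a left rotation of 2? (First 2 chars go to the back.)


Input: 'wvdtgdq', shift = 2
Operation: split at index 2 and swap parts
Front part s[0:2] = 'wv'
Back part s[2:] = 'dtgdq'
Rotated = back + front = 'dtgdq' + 'wv'
Result: dtgdqwv


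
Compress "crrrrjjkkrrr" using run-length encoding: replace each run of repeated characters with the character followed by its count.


Input: 'crrrrjjkkrrr'
Operation: identify consecutive runs
Runs: 'c' -> c1, 'rrrr' -> r4, 'jj' -> j2, 'kk' -> k2, 'rrr' -> r3
Encoded: c1r4j2k2r3


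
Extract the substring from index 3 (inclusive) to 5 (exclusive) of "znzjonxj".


Input string: 'znzjonxj'
Operation: slice [3:5]
Extract characters: s[3]='j', s[4]='o'
Result: jo


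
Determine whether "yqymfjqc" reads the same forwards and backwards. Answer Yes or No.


Input string: 'yqymfjqc'
Reversed: 'cqjfmyqy'
Compare pairs: s[0]='y' vs s[7]='c' (mismatch), s[1]='q' vs s[6]='q' (match), s[2]='y' vs s[5]='j' (mismatch), s[3]='m' vs s[4]='f' (mismatch)
Palindrome: No


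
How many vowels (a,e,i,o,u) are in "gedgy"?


Input string: 'gedgy'
Operation: count vowels (a, e, i, o, u)
Scan: s[0]='g', s[1]='e' (vowel), s[2]='d', s[3]='g', s[4]='y'
Vowels found: 1
Result: 1


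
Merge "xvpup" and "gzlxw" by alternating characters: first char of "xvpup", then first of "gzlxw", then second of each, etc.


String 1: 'xvpup'
String 2: 'gzlxw'
Operation: alternate characters
Pairs: 'x'+'g', 'v'+'z', 'p'+'l', 'u'+'x', 'p'+'w'
Result: xgvzpluxpw


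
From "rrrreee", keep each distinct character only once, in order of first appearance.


Input: 'rrrreee'
Operation: keep first occurrence of each character
Scan: s[0]='r' new -> keep; s[1]='r' seen -> skip; s[2]='r' seen -> skip; s[3]='r' seen -> skip; s[4]='e' new -> keep; s[5]='e' seen -> skip; s[6]='e' seen -> skip
Result: re


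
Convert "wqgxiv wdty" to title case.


Input string: 'wqgxiv wdty'
Operation: capitalize first letter of each word
Word transformations: 'wqgxiv'->'Wqgxiv', 'wdty'->'Wdty'
Result: Wqgxiv Wdty


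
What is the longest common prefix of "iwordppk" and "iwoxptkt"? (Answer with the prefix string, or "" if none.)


String 1: 'iwordppk'
String 2: 'iwoxptkt'
Compare position by position:
pos 0: 'i' vs 'i' match
pos 1: 'w' vs 'w' match
pos 2: 'o' vs 'o' match
pos 3: 'r' vs 'x' differ -> stop
Longest common prefix: "iwo" (length 3)


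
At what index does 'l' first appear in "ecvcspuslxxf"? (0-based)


Input string: 'ecvcspuslxxf'
Target: 'l'
Scanning left to right: s[0]='e', s[1]='c', s[2]='v', s[3]='c', s[4]='s', s[5]='p', s[6]='u', s[7]='s', s[8]='l'
First match at index: 8


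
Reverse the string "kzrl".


Input string: 'kzrl'
Operation: reverse character order
Original order: 'k' -> 'z' -> 'r' -> 'l'
Reversed order: 'l' -> 'r' -> 'z' -> 'k'
Result: lrzk


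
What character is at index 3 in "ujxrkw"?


Input string: 'ujxrkw'
Operation: get character at index 3
Index mapping: s[0]='u', s[1]='j', s[2]='x', s[3]='r'
Result: 'r'


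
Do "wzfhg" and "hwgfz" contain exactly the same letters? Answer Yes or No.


String 1: 'wzfhg' -> sorted: 'fghwz'
String 2: 'hwgfz' -> sorted: 'fghwz'
Compare sorted forms: 'fghwz' == 'fghwz'
Anagram: Yes


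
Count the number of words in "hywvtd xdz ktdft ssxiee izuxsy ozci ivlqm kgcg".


Input string: 'hywvtd xdz ktdft ssxiee izuxsy ozci ivlqm kgcg'
Operation: split by spaces
Words found: 'hywvtd', 'xdz', 'ktdft', 'ssxiee', 'izuxsy', 'ozci', 'ivlqm', 'kgcg'
Word count: 8


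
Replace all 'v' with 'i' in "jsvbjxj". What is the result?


Input string: 'jsvbjxj'
Operation: replace 'v' with 'i'
Positions of 'v': 2
After replacement: jsibjxj


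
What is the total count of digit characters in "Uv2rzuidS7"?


Input string: 'Uv2rzuidS7'
Operation: count digit characters (0-9)
Scan: 'U', 'v', '2'(digit), 'r', 'z', 'u', 'i', 'd', 'S', '7'(digit)
Digits found: 2
Result: 2


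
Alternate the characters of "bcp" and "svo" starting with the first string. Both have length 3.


String 1: 'bcp'
String 2: 'svo'
Operation: alternate characters
Pairs: 'b'+'s', 'c'+'v', 'p'+'o'
Result: bscvpo


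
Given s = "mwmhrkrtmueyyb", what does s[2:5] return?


Input string: 'mwmhrkrtmueyyb'
Operation: slice [2:5]
Extract characters: s[2]='m', s[3]='h', s[4]='r'
Result: mhr


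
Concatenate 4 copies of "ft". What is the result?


Input string: 'ft'
Operation: repeat 4 times
Concatenation: 'ft' + 'ft' + 'ft' + 'ft'
Result: ftftftft


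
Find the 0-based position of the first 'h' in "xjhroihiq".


Input string: 'xjhroihiq'
Target: 'h'
Scanning left to right: s[0]='x', s[1]='j', s[2]='h'
First match at index: 2


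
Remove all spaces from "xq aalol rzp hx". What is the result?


Input string: 'xq aalol rzp hx'
Operation: remove all spaces
Words: 'xq', 'aalol', 'rzp', 'hx'
Join without spaces: xqaalolrzphx


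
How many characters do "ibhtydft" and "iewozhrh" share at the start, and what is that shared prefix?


String 1: 'ibhtydft'
String 2: 'iewozhrh'
Compare position by position:
pos 0: 'i' vs 'i' match
pos 1: 'b' vs 'e' differ -> stop
Longest common prefix: "i" (length 1)


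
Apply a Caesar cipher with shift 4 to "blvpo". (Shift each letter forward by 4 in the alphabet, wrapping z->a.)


Input: 'blvpo', shift = 4
Operation: for each letter, (position + 4) mod 26
Mapping: 'b'(1+4=5)->'f', 'l'(11+4=15)->'p', 'v'(21+4=25)->'z', 'p'(15+4=19)->'t', 'o'(14+4=18)->'s'
Result: fpzts


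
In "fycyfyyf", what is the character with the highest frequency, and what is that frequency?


Input: 'fycyfyyf'
Operation: tally each character
Counts: 'c':1, 'f':3, 'y':4
Maximum: 'y' appears 4 times


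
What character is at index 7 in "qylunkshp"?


Input string: 'qylunkshp'
Operation: get character at index 7
Index mapping: s[0]='q', s[1]='y', s[2]='l', s[3]='u', s[4]='n', s[5]='k', s[6]='s', s[7]='h'
Result: 'h'


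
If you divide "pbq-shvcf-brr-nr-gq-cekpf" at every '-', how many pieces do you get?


Input string: 'pbq-shvcf-brr-nr-gq-cekpf'
Delimiter: '-'
Split result: 'pbq', 'shvcf', 'brr', 'nr', 'gq', 'cekpf'
Number of parts: 6


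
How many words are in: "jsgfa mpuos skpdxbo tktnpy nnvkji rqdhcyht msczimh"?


Input string: 'jsgfa mpuos skpdxbo tktnpy nnvkji rqdhcyht msczimh'
Operation: split by spaces
Words found: 'jsgfa', 'mpuos', 'skpdxbo', 'tktnpy', 'nnvkji', 'rqdhcyht', 'msczimh'
Word count: 7


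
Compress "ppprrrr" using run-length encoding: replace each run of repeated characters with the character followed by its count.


Input: 'ppprrrr'
Operation: identify consecutive runs
Runs: 'ppp' -> p3, 'rrrr' -> r4
Encoded: p3r4


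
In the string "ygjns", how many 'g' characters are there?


Input string: 'ygjns'
Target character: 'g'
Scan each position: s[1]='g'
Matches found at indices: 1
Total: 1


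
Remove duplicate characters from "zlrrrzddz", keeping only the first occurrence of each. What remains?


Input: 'zlrrrzddz'
Operation: keep first occurrence of each character
Scan: s[0]='z' new -> keep; s[1]='l' new -> keep; s[2]='r' new -> keep; s[3]='r' seen -> skip; s[4]='r' seen -> skip; s[5]='z' seen -> skip; s[6]='d' new -> keep; s[7]='d' seen -> skip; s[8]='z' seen -> skip
Result: zlrd


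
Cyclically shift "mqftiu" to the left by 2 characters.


Input: 'mqftiu', shift = 2
Operation: split at index 2 and swap parts
Front part s[0:2] = 'mq'
Back part s[2:] = 'ftiu'
Rotated = back + front = 'ftiu' + 'mq'
Result: ftiumq


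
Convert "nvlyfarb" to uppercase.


Input string: 'nvlyfarb'
Operation: convert each letter to uppercase
Mapping: 'n'->'N', 'v'->'V', 'l'->'L', 'y'->'Y', 'f'->'F', 'a'->'A', 'r'->'R', 'b'->'B'
Result: NVLYFARB


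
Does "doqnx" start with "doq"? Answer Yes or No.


Input string: 'doqnx'
Prefix to check: 'doq'
First 3 characters of input: 'doq'
Match: True
Result: Yes


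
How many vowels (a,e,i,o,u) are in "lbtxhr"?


Input string: 'lbtxhr'
Operation: count vowels (a, e, i, o, u)
Scan: s[0]='l', s[1]='b', s[2]='t', s[3]='x', s[4]='h', s[5]='r'
Vowels found: 0
Result: 0


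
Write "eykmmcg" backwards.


Input string: 'eykmmcg'
Operation: reverse character order
Original order: 'e' -> 'y' -> 'k' -> 'm' -> 'm' -> 'c' -> 'g'
Reversed order: 'g' -> 'c' -> 'm' -> 'm' -> 'k' -> 'y' -> 'e'
Result: gcmmkye


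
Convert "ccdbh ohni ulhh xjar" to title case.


Input string: 'ccdbh ohni ulhh xjar'
Operation: capitalize first letter of each word
Word transformations: 'ccdbh'->'Ccdbh', 'ohni'->'Ohni', 'ulhh'->'Ulhh', 'xjar'->'Xjar'
Result: Ccdbh Ohni Ulhh Xjar


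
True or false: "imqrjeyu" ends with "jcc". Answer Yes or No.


Input string: 'imqrjeyu'
Suffix to check: 'jcc'
Last 3 characters of input: 'eyu'
Match: False
Result: No


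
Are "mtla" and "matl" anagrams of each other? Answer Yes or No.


String 1: 'mtla' -> sorted: 'almt'
String 2: 'matl' -> sorted: 'almt'
Compare sorted forms: 'almt' == 'almt'
Anagram: Yes


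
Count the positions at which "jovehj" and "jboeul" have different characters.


String 1: 'jovehj'
String 2: 'jboeul'
Compare each position: pos 0: 'j'=='j', pos 1: 'o'!='b', pos 2: 'v'!='o', pos 3: 'e'=='e', pos 4: 'h'!='u', pos 5: 'j'!='l'
Differing positions: 4
Hamming distance: 4


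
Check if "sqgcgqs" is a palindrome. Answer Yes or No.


Input string: 'sqgcgqs'
Reversed: 'sqgcgqs'
Compare pairs: s[0]='s' vs s[6]='s' (match), s[1]='q' vs s[5]='q' (match), s[2]='g' vs s[4]='g' (match)
Palindrome: Yes


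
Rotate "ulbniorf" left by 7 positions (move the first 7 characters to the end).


Input: 'ulbniorf', shift = 7
Operation: split at index 7 and swap parts
Front part s[0:7] = 'ulbnior'
Back part s[7:] = 'f'
Rotated = back + front = 'f' + 'ulbnior'
Result: fulbnior


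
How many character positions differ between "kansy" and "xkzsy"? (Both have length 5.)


String 1: 'kansy'
String 2: 'xkzsy'
Compare each position: pos 0: 'k'!='x', pos 1: 'a'!='k', pos 2: 'n'!='z', pos 3: 's'=='s', pos 4: 'y'=='y'
Differing positions: 3
Hamming distance: 3


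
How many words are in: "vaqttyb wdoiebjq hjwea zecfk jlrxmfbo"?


Input string: 'vaqttyb wdoiebjq hjwea zecfk jlrxmfbo'
Operation: split by spaces
Words found: 'vaqttyb', 'wdoiebjq', 'hjwea', 'zecfk', 'jlrxmfbo'
Word count: 5


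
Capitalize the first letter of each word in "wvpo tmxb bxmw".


Input string: 'wvpo tmxb bxmw'
Operation: capitalize first letter of each word
Word transformations: 'wvpo'->'Wvpo', 'tmxb'->'Tmxb', 'bxmw'->'Bxmw'
Result: Wvpo Tmxb Bxmw


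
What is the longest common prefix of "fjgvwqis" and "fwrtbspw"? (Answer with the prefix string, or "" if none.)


String 1: 'fjgvwqis'
String 2: 'fwrtbspw'
Compare position by position:
pos 0: 'f' vs 'f' match
pos 1: 'j' vs 'w' differ -> stop
Longest common prefix: "f" (length 1)


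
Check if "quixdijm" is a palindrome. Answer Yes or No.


Input string: 'quixdijm'
Reversed: 'mjidxiuq'
Compare pairs: s[0]='q' vs s[7]='m' (mismatch), s[1]='u' vs s[6]='j' (mismatch), s[2]='i' vs s[5]='i' (match), s[3]='x' vs s[4]='d' (mismatch)
Palindrome: No


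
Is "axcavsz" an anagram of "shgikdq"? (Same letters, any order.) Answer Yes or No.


String 1: 'shgikdq' -> sorted: 'dghikqs'
String 2: 'axcavsz' -> sorted: 'aacsvxz'
Compare sorted forms: 'dghikqs' != 'aacsvxz'
Anagram: No


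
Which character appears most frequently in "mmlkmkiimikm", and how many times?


Input: 'mmlkmkiimikm'
Operation: tally each character
Counts: 'i':3, 'k':3, 'l':1, 'm':5
Maximum: 'm' appears 5 times


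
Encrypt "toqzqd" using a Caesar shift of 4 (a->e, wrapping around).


Input: 'toqzqd', shift = 4
Operation: for each letter, (position + 4) mod 26
Mapping: 't'(19+4=23)->'x', 'o'(14+4=18)->'s', 'q'(16+4=20)->'u', 'z'(25+4=29, 29 mod 26=3)->'d', 'q'(16+4=20)->'u', 'd'(3+4=7)->'h'
Result: xsuduh


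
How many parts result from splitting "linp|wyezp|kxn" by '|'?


Input string: 'linp|wyezp|kxn'
Delimiter: '|'
Split result: 'linp', 'wyezp', 'kxn'
Number of parts: 3


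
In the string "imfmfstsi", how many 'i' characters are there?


Input string: 'imfmfstsi'
Target character: 'i'
Scan each position: s[0]='i', s[8]='i'
Matches found at indices: 0, 8
Total: 2


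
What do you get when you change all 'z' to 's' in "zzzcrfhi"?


Input string: 'zzzcrfhi'
Operation: replace 'z' with 's'
Positions of 'z': 0, 1, 2
After replacement: ssscrfhi


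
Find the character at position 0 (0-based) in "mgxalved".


Input string: 'mgxalved'
Operation: get character at index 0
Index mapping: s[0]='m'
Result: 'm'


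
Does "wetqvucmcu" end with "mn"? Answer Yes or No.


Input string: 'wetqvucmcu'
Suffix to check: 'mn'
Last 2 characters of input: 'cu'
Match: False
Result: No


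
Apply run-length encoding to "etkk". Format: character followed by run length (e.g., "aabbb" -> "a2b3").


Input: 'etkk'
Operation: identify consecutive runs
Runs: 'e' -> e1, 't' -> t1, 'kk' -> k2
Encoded: e1t1k2


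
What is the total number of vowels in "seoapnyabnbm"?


Input string: 'seoapnyabnbm'
Operation: count vowels (a, e, i, o, u)
Scan: s[0]='s', s[1]='e' (vowel), s[2]='o' (vowel), s[3]='a' (vowel), s[4]='p', s[5]='n', s[6]='y', s[7]='a' (vowel), s[8]='b', s[9]='n', s[10]='b', s[11]='m'
Vowels found: 4
Result: 4


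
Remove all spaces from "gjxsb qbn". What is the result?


Input string: 'gjxsb qbn'
Operation: remove all spaces
Words: 'gjxsb', 'qbn'
Join without spaces: gjxsbqbn


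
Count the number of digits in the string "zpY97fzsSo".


Input string: 'zpY97fzsSo'
Operation: count digit characters (0-9)
Scan: 'z', 'p', 'Y', '9'(digit), '7'(digit), 'f', 'z', 's', 'S', 'o'
Digits found: 2
Result: 2


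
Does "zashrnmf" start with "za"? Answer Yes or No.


Input string: 'zashrnmf'
Prefix to check: 'za'
First 2 characters of input: 'za'
Match: True
Result: Yes


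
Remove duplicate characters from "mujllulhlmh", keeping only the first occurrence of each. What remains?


Input: 'mujllulhlmh'
Operation: keep first occurrence of each character
Scan: s[0]='m' new -> keep; s[1]='u' new -> keep; s[2]='j' new -> keep; s[3]='l' new -> keep; s[4]='l' seen -> skip; s[5]='u' seen -> skip; s[6]='l' seen -> skip; s[7]='h' new -> keep; s[8]='l' seen -> skip; s[9]='m' seen -> skip; s[10]='h' seen -> skip
Result: mujlh


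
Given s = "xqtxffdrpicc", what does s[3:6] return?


Input string: 'xqtxffdrpicc'
Operation: slice [3:6]
Extract characters: s[3]='x', s[4]='f', s[5]='f'
Result: xff


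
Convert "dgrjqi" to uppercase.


Input string: 'dgrjqi'
Operation: convert each letter to uppercase
Mapping: 'd'->'D', 'g'->'G', 'r'->'R', 'j'->'J', 'q'->'Q', 'i'->'I'
Result: DGRJQI


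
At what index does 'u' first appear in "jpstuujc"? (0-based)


Input string: 'jpstuujc'
Target: 'u'
Scanning left to right: s[0]='j', s[1]='p', s[2]='s', s[3]='t', s[4]='u'
First match at index: 4


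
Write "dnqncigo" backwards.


Input string: 'dnqncigo'
Operation: reverse character order
Original order: 'd' -> 'n' -> 'q' -> 'n' -> 'c' -> 'i' -> 'g' -> 'o'
Reversed order: 'o' -> 'g' -> 'i' -> 'c' -> 'n' -> 'q' -> 'n' -> 'd'
Result: ogicnqnd


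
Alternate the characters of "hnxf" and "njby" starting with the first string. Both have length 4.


String 1: 'hnxf'
String 2: 'njby'
Operation: alternate characters
Pairs: 'h'+'n', 'n'+'j', 'x'+'b', 'f'+'y'
Result: hnnjxbfy


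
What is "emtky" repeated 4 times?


Input string: 'emtky'
Operation: repeat 4 times
Concatenation: 'emtky' + 'emtky' + 'emtky' + 'emtky'
Result: emtkyemtkyemtkyemtky


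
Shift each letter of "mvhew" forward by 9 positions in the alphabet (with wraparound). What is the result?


Input: 'mvhew', shift = 9
Operation: for each letter, (position + 9) mod 26
Mapping: 'm'(12+9=21)->'v', 'v'(21+9=30, 30 mod 26=4)->'e', 'h'(7+9=16)->'q', 'e'(4+9=13)->'n', 'w'(22+9=31, 31 mod 26=5)->'f'
Result: veqnf


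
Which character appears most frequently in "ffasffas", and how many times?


Input: 'ffasffas'
Operation: tally each character
Counts: 'a':2, 'f':4, 's':2
Maximum: 'f' appears 4 times


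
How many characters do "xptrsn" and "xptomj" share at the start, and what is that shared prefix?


String 1: 'xptrsn'
String 2: 'xptomj'
Compare position by position:
pos 0: 'x' vs 'x' match
pos 1: 'p' vs 'p' match
pos 2: 't' vs 't' match
pos 3: 'r' vs 'o' differ -> stop
Longest common prefix: "xpt" (length 3)


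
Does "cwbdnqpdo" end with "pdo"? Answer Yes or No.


Input string: 'cwbdnqpdo'
Suffix to check: 'pdo'
Last 3 characters of input: 'pdo'
Match: True
Result: Yes


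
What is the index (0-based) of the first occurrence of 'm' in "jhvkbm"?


Input string: 'jhvkbm'
Target: 'm'
Scanning left to right: s[0]='j', s[1]='h', s[2]='v', s[3]='k', s[4]='b', s[5]='m'
First match at index: 5


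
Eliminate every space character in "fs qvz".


Input string: 'fs qvz'
Operation: remove all spaces
Words: 'fs', 'qvz'
Join without spaces: fsqvz


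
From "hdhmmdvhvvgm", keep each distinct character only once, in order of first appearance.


Input: 'hdhmmdvhvvgm'
Operation: keep first occurrence of each character
Scan: s[0]='h' new -> keep; s[1]='d' new -> keep; s[2]='h' seen -> skip; s[3]='m' new -> keep; s[4]='m' seen -> skip; s[5]='d' seen -> skip; s[6]='v' new -> keep; s[7]='h' seen -> skip; s[8]='v' seen -> skip; s[9]='v' seen -> skip; s[10]='g' new -> keep; s[11]='m' seen -> skip
Result: hdmvg


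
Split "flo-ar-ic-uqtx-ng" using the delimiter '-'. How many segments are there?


Input string: 'flo-ar-ic-uqtx-ng'
Delimiter: '-'
Split result: 'flo', 'ar', 'ic', 'uqtx', 'ng'
Number of parts: 5


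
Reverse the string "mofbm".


Input string: 'mofbm'
Operation: reverse character order
Original order: 'm' -> 'o' -> 'f' -> 'b' -> 'm'
Reversed order: 'm' -> 'b' -> 'f' -> 'o' -> 'm'
Result: mbfom


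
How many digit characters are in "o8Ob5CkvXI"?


Input string: 'o8Ob5CkvXI'
Operation: count digit characters (0-9)
Scan: 'o', '8'(digit), 'O', 'b', '5'(digit), 'C', 'k', 'v', 'X', 'I'
Digits found: 2
Result: 2
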